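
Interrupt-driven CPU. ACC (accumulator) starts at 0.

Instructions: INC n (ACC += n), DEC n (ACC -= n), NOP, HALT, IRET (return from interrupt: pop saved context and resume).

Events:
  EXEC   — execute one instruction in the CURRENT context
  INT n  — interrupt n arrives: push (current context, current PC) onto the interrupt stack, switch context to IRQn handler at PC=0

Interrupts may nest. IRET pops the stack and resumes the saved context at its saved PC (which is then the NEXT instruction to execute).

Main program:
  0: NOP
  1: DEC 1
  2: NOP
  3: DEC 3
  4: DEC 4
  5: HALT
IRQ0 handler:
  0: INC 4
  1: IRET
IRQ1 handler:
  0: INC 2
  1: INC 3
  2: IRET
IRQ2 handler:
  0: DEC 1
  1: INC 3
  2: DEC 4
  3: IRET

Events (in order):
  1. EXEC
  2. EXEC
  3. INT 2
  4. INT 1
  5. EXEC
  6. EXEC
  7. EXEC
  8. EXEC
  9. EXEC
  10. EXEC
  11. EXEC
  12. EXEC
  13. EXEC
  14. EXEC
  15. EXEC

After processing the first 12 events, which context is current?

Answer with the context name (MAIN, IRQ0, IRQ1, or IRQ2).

Answer: MAIN

Derivation:
Event 1 (EXEC): [MAIN] PC=0: NOP
Event 2 (EXEC): [MAIN] PC=1: DEC 1 -> ACC=-1
Event 3 (INT 2): INT 2 arrives: push (MAIN, PC=2), enter IRQ2 at PC=0 (depth now 1)
Event 4 (INT 1): INT 1 arrives: push (IRQ2, PC=0), enter IRQ1 at PC=0 (depth now 2)
Event 5 (EXEC): [IRQ1] PC=0: INC 2 -> ACC=1
Event 6 (EXEC): [IRQ1] PC=1: INC 3 -> ACC=4
Event 7 (EXEC): [IRQ1] PC=2: IRET -> resume IRQ2 at PC=0 (depth now 1)
Event 8 (EXEC): [IRQ2] PC=0: DEC 1 -> ACC=3
Event 9 (EXEC): [IRQ2] PC=1: INC 3 -> ACC=6
Event 10 (EXEC): [IRQ2] PC=2: DEC 4 -> ACC=2
Event 11 (EXEC): [IRQ2] PC=3: IRET -> resume MAIN at PC=2 (depth now 0)
Event 12 (EXEC): [MAIN] PC=2: NOP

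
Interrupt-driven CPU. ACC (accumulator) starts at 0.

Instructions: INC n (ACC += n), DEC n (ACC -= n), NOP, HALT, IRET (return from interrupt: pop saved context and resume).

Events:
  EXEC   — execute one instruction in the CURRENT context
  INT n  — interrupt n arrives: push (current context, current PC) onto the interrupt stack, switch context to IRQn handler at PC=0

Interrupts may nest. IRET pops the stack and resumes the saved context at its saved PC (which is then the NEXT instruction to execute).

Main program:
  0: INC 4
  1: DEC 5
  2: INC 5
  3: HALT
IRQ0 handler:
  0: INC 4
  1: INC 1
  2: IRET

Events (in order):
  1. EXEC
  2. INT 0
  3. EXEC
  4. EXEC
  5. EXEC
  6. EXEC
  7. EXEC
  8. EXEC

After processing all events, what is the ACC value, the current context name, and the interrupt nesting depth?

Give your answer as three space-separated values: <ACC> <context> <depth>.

Event 1 (EXEC): [MAIN] PC=0: INC 4 -> ACC=4
Event 2 (INT 0): INT 0 arrives: push (MAIN, PC=1), enter IRQ0 at PC=0 (depth now 1)
Event 3 (EXEC): [IRQ0] PC=0: INC 4 -> ACC=8
Event 4 (EXEC): [IRQ0] PC=1: INC 1 -> ACC=9
Event 5 (EXEC): [IRQ0] PC=2: IRET -> resume MAIN at PC=1 (depth now 0)
Event 6 (EXEC): [MAIN] PC=1: DEC 5 -> ACC=4
Event 7 (EXEC): [MAIN] PC=2: INC 5 -> ACC=9
Event 8 (EXEC): [MAIN] PC=3: HALT

Answer: 9 MAIN 0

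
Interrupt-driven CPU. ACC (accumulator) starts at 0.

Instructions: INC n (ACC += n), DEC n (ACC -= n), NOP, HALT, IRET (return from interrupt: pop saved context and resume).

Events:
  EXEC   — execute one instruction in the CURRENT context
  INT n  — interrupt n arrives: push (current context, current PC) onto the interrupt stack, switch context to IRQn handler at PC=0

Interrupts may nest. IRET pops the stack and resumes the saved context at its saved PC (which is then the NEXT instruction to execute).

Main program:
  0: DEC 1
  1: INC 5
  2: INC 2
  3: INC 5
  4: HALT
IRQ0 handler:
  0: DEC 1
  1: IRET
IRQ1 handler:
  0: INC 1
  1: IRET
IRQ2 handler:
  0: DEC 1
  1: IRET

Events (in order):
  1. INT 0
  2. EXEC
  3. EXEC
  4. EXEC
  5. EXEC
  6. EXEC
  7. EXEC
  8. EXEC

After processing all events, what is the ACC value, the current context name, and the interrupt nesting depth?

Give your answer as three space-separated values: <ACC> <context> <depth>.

Event 1 (INT 0): INT 0 arrives: push (MAIN, PC=0), enter IRQ0 at PC=0 (depth now 1)
Event 2 (EXEC): [IRQ0] PC=0: DEC 1 -> ACC=-1
Event 3 (EXEC): [IRQ0] PC=1: IRET -> resume MAIN at PC=0 (depth now 0)
Event 4 (EXEC): [MAIN] PC=0: DEC 1 -> ACC=-2
Event 5 (EXEC): [MAIN] PC=1: INC 5 -> ACC=3
Event 6 (EXEC): [MAIN] PC=2: INC 2 -> ACC=5
Event 7 (EXEC): [MAIN] PC=3: INC 5 -> ACC=10
Event 8 (EXEC): [MAIN] PC=4: HALT

Answer: 10 MAIN 0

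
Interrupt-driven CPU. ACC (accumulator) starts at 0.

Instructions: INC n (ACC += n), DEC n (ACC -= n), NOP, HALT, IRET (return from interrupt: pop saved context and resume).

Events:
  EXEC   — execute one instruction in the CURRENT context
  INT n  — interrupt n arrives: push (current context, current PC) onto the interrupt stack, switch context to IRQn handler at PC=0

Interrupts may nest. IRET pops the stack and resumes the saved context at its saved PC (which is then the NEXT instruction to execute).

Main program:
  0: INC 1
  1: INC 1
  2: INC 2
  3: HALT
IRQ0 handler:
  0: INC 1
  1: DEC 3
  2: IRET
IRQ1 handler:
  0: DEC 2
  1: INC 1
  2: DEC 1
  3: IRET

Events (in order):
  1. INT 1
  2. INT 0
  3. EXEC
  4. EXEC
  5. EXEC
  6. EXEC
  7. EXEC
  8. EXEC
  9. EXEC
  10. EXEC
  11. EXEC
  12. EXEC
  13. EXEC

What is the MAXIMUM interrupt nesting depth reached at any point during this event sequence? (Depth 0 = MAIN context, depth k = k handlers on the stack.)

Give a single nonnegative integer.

Event 1 (INT 1): INT 1 arrives: push (MAIN, PC=0), enter IRQ1 at PC=0 (depth now 1) [depth=1]
Event 2 (INT 0): INT 0 arrives: push (IRQ1, PC=0), enter IRQ0 at PC=0 (depth now 2) [depth=2]
Event 3 (EXEC): [IRQ0] PC=0: INC 1 -> ACC=1 [depth=2]
Event 4 (EXEC): [IRQ0] PC=1: DEC 3 -> ACC=-2 [depth=2]
Event 5 (EXEC): [IRQ0] PC=2: IRET -> resume IRQ1 at PC=0 (depth now 1) [depth=1]
Event 6 (EXEC): [IRQ1] PC=0: DEC 2 -> ACC=-4 [depth=1]
Event 7 (EXEC): [IRQ1] PC=1: INC 1 -> ACC=-3 [depth=1]
Event 8 (EXEC): [IRQ1] PC=2: DEC 1 -> ACC=-4 [depth=1]
Event 9 (EXEC): [IRQ1] PC=3: IRET -> resume MAIN at PC=0 (depth now 0) [depth=0]
Event 10 (EXEC): [MAIN] PC=0: INC 1 -> ACC=-3 [depth=0]
Event 11 (EXEC): [MAIN] PC=1: INC 1 -> ACC=-2 [depth=0]
Event 12 (EXEC): [MAIN] PC=2: INC 2 -> ACC=0 [depth=0]
Event 13 (EXEC): [MAIN] PC=3: HALT [depth=0]
Max depth observed: 2

Answer: 2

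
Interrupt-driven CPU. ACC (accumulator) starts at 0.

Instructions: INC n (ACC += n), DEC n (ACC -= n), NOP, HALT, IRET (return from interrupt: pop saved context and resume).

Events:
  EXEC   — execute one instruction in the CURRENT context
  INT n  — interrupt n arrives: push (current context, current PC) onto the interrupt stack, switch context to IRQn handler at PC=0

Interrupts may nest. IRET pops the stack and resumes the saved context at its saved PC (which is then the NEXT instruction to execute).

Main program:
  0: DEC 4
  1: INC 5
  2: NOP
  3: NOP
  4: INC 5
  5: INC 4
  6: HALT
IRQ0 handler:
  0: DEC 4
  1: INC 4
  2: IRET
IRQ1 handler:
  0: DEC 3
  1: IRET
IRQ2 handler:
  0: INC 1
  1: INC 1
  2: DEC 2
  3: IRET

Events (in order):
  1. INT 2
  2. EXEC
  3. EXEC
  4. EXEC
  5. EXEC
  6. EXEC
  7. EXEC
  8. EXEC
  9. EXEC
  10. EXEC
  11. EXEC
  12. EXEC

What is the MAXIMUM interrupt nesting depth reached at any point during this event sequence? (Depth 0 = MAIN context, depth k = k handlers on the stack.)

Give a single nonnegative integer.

Answer: 1

Derivation:
Event 1 (INT 2): INT 2 arrives: push (MAIN, PC=0), enter IRQ2 at PC=0 (depth now 1) [depth=1]
Event 2 (EXEC): [IRQ2] PC=0: INC 1 -> ACC=1 [depth=1]
Event 3 (EXEC): [IRQ2] PC=1: INC 1 -> ACC=2 [depth=1]
Event 4 (EXEC): [IRQ2] PC=2: DEC 2 -> ACC=0 [depth=1]
Event 5 (EXEC): [IRQ2] PC=3: IRET -> resume MAIN at PC=0 (depth now 0) [depth=0]
Event 6 (EXEC): [MAIN] PC=0: DEC 4 -> ACC=-4 [depth=0]
Event 7 (EXEC): [MAIN] PC=1: INC 5 -> ACC=1 [depth=0]
Event 8 (EXEC): [MAIN] PC=2: NOP [depth=0]
Event 9 (EXEC): [MAIN] PC=3: NOP [depth=0]
Event 10 (EXEC): [MAIN] PC=4: INC 5 -> ACC=6 [depth=0]
Event 11 (EXEC): [MAIN] PC=5: INC 4 -> ACC=10 [depth=0]
Event 12 (EXEC): [MAIN] PC=6: HALT [depth=0]
Max depth observed: 1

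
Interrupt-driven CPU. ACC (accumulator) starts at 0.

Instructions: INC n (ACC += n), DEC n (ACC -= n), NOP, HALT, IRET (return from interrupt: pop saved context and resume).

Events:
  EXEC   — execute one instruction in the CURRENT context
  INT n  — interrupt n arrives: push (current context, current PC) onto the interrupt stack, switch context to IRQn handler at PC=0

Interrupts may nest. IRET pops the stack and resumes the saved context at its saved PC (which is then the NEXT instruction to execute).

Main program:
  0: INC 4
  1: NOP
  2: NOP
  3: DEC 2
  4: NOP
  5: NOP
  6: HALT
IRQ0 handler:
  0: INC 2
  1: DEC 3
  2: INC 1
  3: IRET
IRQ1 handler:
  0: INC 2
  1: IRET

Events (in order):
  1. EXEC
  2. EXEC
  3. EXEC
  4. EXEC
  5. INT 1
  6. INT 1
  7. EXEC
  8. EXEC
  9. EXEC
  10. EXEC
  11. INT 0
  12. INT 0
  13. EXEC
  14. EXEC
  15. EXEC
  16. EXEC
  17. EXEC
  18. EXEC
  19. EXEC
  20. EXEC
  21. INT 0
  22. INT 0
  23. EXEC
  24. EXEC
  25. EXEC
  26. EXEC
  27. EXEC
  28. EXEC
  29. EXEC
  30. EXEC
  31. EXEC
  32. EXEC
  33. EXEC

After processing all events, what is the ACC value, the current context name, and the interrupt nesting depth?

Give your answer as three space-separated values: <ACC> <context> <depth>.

Answer: 6 MAIN 0

Derivation:
Event 1 (EXEC): [MAIN] PC=0: INC 4 -> ACC=4
Event 2 (EXEC): [MAIN] PC=1: NOP
Event 3 (EXEC): [MAIN] PC=2: NOP
Event 4 (EXEC): [MAIN] PC=3: DEC 2 -> ACC=2
Event 5 (INT 1): INT 1 arrives: push (MAIN, PC=4), enter IRQ1 at PC=0 (depth now 1)
Event 6 (INT 1): INT 1 arrives: push (IRQ1, PC=0), enter IRQ1 at PC=0 (depth now 2)
Event 7 (EXEC): [IRQ1] PC=0: INC 2 -> ACC=4
Event 8 (EXEC): [IRQ1] PC=1: IRET -> resume IRQ1 at PC=0 (depth now 1)
Event 9 (EXEC): [IRQ1] PC=0: INC 2 -> ACC=6
Event 10 (EXEC): [IRQ1] PC=1: IRET -> resume MAIN at PC=4 (depth now 0)
Event 11 (INT 0): INT 0 arrives: push (MAIN, PC=4), enter IRQ0 at PC=0 (depth now 1)
Event 12 (INT 0): INT 0 arrives: push (IRQ0, PC=0), enter IRQ0 at PC=0 (depth now 2)
Event 13 (EXEC): [IRQ0] PC=0: INC 2 -> ACC=8
Event 14 (EXEC): [IRQ0] PC=1: DEC 3 -> ACC=5
Event 15 (EXEC): [IRQ0] PC=2: INC 1 -> ACC=6
Event 16 (EXEC): [IRQ0] PC=3: IRET -> resume IRQ0 at PC=0 (depth now 1)
Event 17 (EXEC): [IRQ0] PC=0: INC 2 -> ACC=8
Event 18 (EXEC): [IRQ0] PC=1: DEC 3 -> ACC=5
Event 19 (EXEC): [IRQ0] PC=2: INC 1 -> ACC=6
Event 20 (EXEC): [IRQ0] PC=3: IRET -> resume MAIN at PC=4 (depth now 0)
Event 21 (INT 0): INT 0 arrives: push (MAIN, PC=4), enter IRQ0 at PC=0 (depth now 1)
Event 22 (INT 0): INT 0 arrives: push (IRQ0, PC=0), enter IRQ0 at PC=0 (depth now 2)
Event 23 (EXEC): [IRQ0] PC=0: INC 2 -> ACC=8
Event 24 (EXEC): [IRQ0] PC=1: DEC 3 -> ACC=5
Event 25 (EXEC): [IRQ0] PC=2: INC 1 -> ACC=6
Event 26 (EXEC): [IRQ0] PC=3: IRET -> resume IRQ0 at PC=0 (depth now 1)
Event 27 (EXEC): [IRQ0] PC=0: INC 2 -> ACC=8
Event 28 (EXEC): [IRQ0] PC=1: DEC 3 -> ACC=5
Event 29 (EXEC): [IRQ0] PC=2: INC 1 -> ACC=6
Event 30 (EXEC): [IRQ0] PC=3: IRET -> resume MAIN at PC=4 (depth now 0)
Event 31 (EXEC): [MAIN] PC=4: NOP
Event 32 (EXEC): [MAIN] PC=5: NOP
Event 33 (EXEC): [MAIN] PC=6: HALT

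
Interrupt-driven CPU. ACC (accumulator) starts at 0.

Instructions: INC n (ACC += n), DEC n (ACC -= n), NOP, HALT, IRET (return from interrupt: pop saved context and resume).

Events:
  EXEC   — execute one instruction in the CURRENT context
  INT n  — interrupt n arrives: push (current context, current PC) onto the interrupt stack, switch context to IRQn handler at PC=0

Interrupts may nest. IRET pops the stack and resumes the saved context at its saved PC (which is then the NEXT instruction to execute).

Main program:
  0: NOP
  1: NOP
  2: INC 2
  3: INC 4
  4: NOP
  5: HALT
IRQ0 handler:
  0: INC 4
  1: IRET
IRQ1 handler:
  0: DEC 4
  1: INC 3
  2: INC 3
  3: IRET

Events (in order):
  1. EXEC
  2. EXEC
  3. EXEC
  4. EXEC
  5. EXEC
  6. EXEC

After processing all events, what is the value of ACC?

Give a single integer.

Answer: 6

Derivation:
Event 1 (EXEC): [MAIN] PC=0: NOP
Event 2 (EXEC): [MAIN] PC=1: NOP
Event 3 (EXEC): [MAIN] PC=2: INC 2 -> ACC=2
Event 4 (EXEC): [MAIN] PC=3: INC 4 -> ACC=6
Event 5 (EXEC): [MAIN] PC=4: NOP
Event 6 (EXEC): [MAIN] PC=5: HALT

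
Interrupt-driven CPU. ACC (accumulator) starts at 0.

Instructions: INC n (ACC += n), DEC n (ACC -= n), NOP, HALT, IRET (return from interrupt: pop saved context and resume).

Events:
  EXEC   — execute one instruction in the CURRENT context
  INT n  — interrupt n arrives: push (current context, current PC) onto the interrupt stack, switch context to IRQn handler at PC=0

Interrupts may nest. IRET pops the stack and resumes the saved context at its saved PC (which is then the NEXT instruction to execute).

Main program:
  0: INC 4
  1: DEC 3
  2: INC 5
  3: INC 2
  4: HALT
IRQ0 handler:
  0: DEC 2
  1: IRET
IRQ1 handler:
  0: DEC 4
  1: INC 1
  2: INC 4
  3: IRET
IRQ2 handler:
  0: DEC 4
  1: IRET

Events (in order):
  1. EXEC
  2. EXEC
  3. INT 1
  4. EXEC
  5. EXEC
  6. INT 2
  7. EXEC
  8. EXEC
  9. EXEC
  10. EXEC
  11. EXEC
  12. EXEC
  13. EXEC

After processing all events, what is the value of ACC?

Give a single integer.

Event 1 (EXEC): [MAIN] PC=0: INC 4 -> ACC=4
Event 2 (EXEC): [MAIN] PC=1: DEC 3 -> ACC=1
Event 3 (INT 1): INT 1 arrives: push (MAIN, PC=2), enter IRQ1 at PC=0 (depth now 1)
Event 4 (EXEC): [IRQ1] PC=0: DEC 4 -> ACC=-3
Event 5 (EXEC): [IRQ1] PC=1: INC 1 -> ACC=-2
Event 6 (INT 2): INT 2 arrives: push (IRQ1, PC=2), enter IRQ2 at PC=0 (depth now 2)
Event 7 (EXEC): [IRQ2] PC=0: DEC 4 -> ACC=-6
Event 8 (EXEC): [IRQ2] PC=1: IRET -> resume IRQ1 at PC=2 (depth now 1)
Event 9 (EXEC): [IRQ1] PC=2: INC 4 -> ACC=-2
Event 10 (EXEC): [IRQ1] PC=3: IRET -> resume MAIN at PC=2 (depth now 0)
Event 11 (EXEC): [MAIN] PC=2: INC 5 -> ACC=3
Event 12 (EXEC): [MAIN] PC=3: INC 2 -> ACC=5
Event 13 (EXEC): [MAIN] PC=4: HALT

Answer: 5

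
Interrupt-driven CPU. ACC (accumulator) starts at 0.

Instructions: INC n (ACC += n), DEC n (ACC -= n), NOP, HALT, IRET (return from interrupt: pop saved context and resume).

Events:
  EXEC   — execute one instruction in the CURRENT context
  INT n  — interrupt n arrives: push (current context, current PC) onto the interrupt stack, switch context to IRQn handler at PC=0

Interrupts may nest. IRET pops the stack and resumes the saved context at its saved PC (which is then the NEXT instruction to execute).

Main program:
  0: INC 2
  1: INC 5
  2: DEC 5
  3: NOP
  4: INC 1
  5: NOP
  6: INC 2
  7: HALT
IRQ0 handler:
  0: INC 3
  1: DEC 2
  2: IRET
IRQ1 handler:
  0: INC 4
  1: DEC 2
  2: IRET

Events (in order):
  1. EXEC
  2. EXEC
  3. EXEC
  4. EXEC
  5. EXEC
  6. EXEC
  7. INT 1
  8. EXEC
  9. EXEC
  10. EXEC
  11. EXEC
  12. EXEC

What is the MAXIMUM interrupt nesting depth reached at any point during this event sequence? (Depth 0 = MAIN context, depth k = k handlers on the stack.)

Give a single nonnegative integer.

Event 1 (EXEC): [MAIN] PC=0: INC 2 -> ACC=2 [depth=0]
Event 2 (EXEC): [MAIN] PC=1: INC 5 -> ACC=7 [depth=0]
Event 3 (EXEC): [MAIN] PC=2: DEC 5 -> ACC=2 [depth=0]
Event 4 (EXEC): [MAIN] PC=3: NOP [depth=0]
Event 5 (EXEC): [MAIN] PC=4: INC 1 -> ACC=3 [depth=0]
Event 6 (EXEC): [MAIN] PC=5: NOP [depth=0]
Event 7 (INT 1): INT 1 arrives: push (MAIN, PC=6), enter IRQ1 at PC=0 (depth now 1) [depth=1]
Event 8 (EXEC): [IRQ1] PC=0: INC 4 -> ACC=7 [depth=1]
Event 9 (EXEC): [IRQ1] PC=1: DEC 2 -> ACC=5 [depth=1]
Event 10 (EXEC): [IRQ1] PC=2: IRET -> resume MAIN at PC=6 (depth now 0) [depth=0]
Event 11 (EXEC): [MAIN] PC=6: INC 2 -> ACC=7 [depth=0]
Event 12 (EXEC): [MAIN] PC=7: HALT [depth=0]
Max depth observed: 1

Answer: 1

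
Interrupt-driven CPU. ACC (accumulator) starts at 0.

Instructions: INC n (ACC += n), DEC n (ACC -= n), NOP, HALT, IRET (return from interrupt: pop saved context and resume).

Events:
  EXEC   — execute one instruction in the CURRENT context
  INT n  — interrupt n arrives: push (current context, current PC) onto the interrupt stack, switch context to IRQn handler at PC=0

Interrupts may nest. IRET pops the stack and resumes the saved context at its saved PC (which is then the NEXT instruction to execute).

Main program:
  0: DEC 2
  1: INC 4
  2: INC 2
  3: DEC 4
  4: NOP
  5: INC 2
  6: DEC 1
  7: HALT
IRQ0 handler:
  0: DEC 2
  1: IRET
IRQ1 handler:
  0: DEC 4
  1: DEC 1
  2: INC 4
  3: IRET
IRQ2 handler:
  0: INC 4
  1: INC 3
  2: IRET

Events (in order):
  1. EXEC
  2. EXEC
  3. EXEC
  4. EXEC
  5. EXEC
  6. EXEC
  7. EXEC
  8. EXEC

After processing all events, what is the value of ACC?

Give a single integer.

Event 1 (EXEC): [MAIN] PC=0: DEC 2 -> ACC=-2
Event 2 (EXEC): [MAIN] PC=1: INC 4 -> ACC=2
Event 3 (EXEC): [MAIN] PC=2: INC 2 -> ACC=4
Event 4 (EXEC): [MAIN] PC=3: DEC 4 -> ACC=0
Event 5 (EXEC): [MAIN] PC=4: NOP
Event 6 (EXEC): [MAIN] PC=5: INC 2 -> ACC=2
Event 7 (EXEC): [MAIN] PC=6: DEC 1 -> ACC=1
Event 8 (EXEC): [MAIN] PC=7: HALT

Answer: 1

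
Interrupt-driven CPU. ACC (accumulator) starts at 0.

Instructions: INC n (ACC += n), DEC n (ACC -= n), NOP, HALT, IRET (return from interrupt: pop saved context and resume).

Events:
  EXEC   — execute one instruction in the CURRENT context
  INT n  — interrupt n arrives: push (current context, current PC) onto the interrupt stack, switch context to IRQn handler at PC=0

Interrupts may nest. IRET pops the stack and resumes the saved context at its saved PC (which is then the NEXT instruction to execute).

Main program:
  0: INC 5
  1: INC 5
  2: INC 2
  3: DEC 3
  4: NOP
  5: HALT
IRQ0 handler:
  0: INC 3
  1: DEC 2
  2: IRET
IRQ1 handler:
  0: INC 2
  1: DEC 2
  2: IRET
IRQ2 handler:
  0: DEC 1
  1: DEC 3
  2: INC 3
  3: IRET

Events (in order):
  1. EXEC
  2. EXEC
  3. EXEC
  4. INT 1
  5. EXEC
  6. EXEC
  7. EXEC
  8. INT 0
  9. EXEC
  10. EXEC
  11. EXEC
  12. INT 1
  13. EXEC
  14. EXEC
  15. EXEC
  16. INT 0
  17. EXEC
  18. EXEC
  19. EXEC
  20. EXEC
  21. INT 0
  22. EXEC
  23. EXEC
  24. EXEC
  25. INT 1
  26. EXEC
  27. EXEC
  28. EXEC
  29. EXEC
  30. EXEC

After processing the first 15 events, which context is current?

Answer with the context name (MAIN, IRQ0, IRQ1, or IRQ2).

Answer: MAIN

Derivation:
Event 1 (EXEC): [MAIN] PC=0: INC 5 -> ACC=5
Event 2 (EXEC): [MAIN] PC=1: INC 5 -> ACC=10
Event 3 (EXEC): [MAIN] PC=2: INC 2 -> ACC=12
Event 4 (INT 1): INT 1 arrives: push (MAIN, PC=3), enter IRQ1 at PC=0 (depth now 1)
Event 5 (EXEC): [IRQ1] PC=0: INC 2 -> ACC=14
Event 6 (EXEC): [IRQ1] PC=1: DEC 2 -> ACC=12
Event 7 (EXEC): [IRQ1] PC=2: IRET -> resume MAIN at PC=3 (depth now 0)
Event 8 (INT 0): INT 0 arrives: push (MAIN, PC=3), enter IRQ0 at PC=0 (depth now 1)
Event 9 (EXEC): [IRQ0] PC=0: INC 3 -> ACC=15
Event 10 (EXEC): [IRQ0] PC=1: DEC 2 -> ACC=13
Event 11 (EXEC): [IRQ0] PC=2: IRET -> resume MAIN at PC=3 (depth now 0)
Event 12 (INT 1): INT 1 arrives: push (MAIN, PC=3), enter IRQ1 at PC=0 (depth now 1)
Event 13 (EXEC): [IRQ1] PC=0: INC 2 -> ACC=15
Event 14 (EXEC): [IRQ1] PC=1: DEC 2 -> ACC=13
Event 15 (EXEC): [IRQ1] PC=2: IRET -> resume MAIN at PC=3 (depth now 0)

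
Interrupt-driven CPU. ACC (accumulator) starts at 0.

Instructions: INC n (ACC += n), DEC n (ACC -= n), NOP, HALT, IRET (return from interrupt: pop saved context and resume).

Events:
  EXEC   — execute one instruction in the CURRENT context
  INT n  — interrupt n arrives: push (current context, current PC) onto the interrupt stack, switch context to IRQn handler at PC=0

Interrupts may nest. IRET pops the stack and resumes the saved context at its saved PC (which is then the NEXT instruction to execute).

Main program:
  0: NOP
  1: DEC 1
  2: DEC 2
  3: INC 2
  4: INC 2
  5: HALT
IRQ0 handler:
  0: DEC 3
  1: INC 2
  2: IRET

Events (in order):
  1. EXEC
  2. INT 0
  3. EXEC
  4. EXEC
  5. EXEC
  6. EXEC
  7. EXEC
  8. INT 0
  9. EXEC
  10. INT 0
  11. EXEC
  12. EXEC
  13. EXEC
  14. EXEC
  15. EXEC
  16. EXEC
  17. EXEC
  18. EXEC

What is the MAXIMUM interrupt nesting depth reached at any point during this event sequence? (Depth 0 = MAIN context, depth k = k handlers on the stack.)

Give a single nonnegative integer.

Event 1 (EXEC): [MAIN] PC=0: NOP [depth=0]
Event 2 (INT 0): INT 0 arrives: push (MAIN, PC=1), enter IRQ0 at PC=0 (depth now 1) [depth=1]
Event 3 (EXEC): [IRQ0] PC=0: DEC 3 -> ACC=-3 [depth=1]
Event 4 (EXEC): [IRQ0] PC=1: INC 2 -> ACC=-1 [depth=1]
Event 5 (EXEC): [IRQ0] PC=2: IRET -> resume MAIN at PC=1 (depth now 0) [depth=0]
Event 6 (EXEC): [MAIN] PC=1: DEC 1 -> ACC=-2 [depth=0]
Event 7 (EXEC): [MAIN] PC=2: DEC 2 -> ACC=-4 [depth=0]
Event 8 (INT 0): INT 0 arrives: push (MAIN, PC=3), enter IRQ0 at PC=0 (depth now 1) [depth=1]
Event 9 (EXEC): [IRQ0] PC=0: DEC 3 -> ACC=-7 [depth=1]
Event 10 (INT 0): INT 0 arrives: push (IRQ0, PC=1), enter IRQ0 at PC=0 (depth now 2) [depth=2]
Event 11 (EXEC): [IRQ0] PC=0: DEC 3 -> ACC=-10 [depth=2]
Event 12 (EXEC): [IRQ0] PC=1: INC 2 -> ACC=-8 [depth=2]
Event 13 (EXEC): [IRQ0] PC=2: IRET -> resume IRQ0 at PC=1 (depth now 1) [depth=1]
Event 14 (EXEC): [IRQ0] PC=1: INC 2 -> ACC=-6 [depth=1]
Event 15 (EXEC): [IRQ0] PC=2: IRET -> resume MAIN at PC=3 (depth now 0) [depth=0]
Event 16 (EXEC): [MAIN] PC=3: INC 2 -> ACC=-4 [depth=0]
Event 17 (EXEC): [MAIN] PC=4: INC 2 -> ACC=-2 [depth=0]
Event 18 (EXEC): [MAIN] PC=5: HALT [depth=0]
Max depth observed: 2

Answer: 2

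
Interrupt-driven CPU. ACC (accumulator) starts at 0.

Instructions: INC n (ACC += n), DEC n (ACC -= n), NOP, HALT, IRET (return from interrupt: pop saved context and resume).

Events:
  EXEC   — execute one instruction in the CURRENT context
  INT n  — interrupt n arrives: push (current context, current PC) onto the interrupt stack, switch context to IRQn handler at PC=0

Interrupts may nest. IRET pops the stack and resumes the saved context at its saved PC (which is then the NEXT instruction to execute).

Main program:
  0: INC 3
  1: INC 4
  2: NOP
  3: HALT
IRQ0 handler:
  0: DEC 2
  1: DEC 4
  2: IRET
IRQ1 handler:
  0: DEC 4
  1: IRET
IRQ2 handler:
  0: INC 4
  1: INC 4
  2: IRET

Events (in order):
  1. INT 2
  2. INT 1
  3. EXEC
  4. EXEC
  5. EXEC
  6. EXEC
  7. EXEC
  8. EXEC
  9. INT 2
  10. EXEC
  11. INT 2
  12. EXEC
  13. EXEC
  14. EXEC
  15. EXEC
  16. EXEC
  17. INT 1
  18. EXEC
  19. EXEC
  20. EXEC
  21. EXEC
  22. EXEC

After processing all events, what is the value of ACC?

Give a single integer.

Answer: 23

Derivation:
Event 1 (INT 2): INT 2 arrives: push (MAIN, PC=0), enter IRQ2 at PC=0 (depth now 1)
Event 2 (INT 1): INT 1 arrives: push (IRQ2, PC=0), enter IRQ1 at PC=0 (depth now 2)
Event 3 (EXEC): [IRQ1] PC=0: DEC 4 -> ACC=-4
Event 4 (EXEC): [IRQ1] PC=1: IRET -> resume IRQ2 at PC=0 (depth now 1)
Event 5 (EXEC): [IRQ2] PC=0: INC 4 -> ACC=0
Event 6 (EXEC): [IRQ2] PC=1: INC 4 -> ACC=4
Event 7 (EXEC): [IRQ2] PC=2: IRET -> resume MAIN at PC=0 (depth now 0)
Event 8 (EXEC): [MAIN] PC=0: INC 3 -> ACC=7
Event 9 (INT 2): INT 2 arrives: push (MAIN, PC=1), enter IRQ2 at PC=0 (depth now 1)
Event 10 (EXEC): [IRQ2] PC=0: INC 4 -> ACC=11
Event 11 (INT 2): INT 2 arrives: push (IRQ2, PC=1), enter IRQ2 at PC=0 (depth now 2)
Event 12 (EXEC): [IRQ2] PC=0: INC 4 -> ACC=15
Event 13 (EXEC): [IRQ2] PC=1: INC 4 -> ACC=19
Event 14 (EXEC): [IRQ2] PC=2: IRET -> resume IRQ2 at PC=1 (depth now 1)
Event 15 (EXEC): [IRQ2] PC=1: INC 4 -> ACC=23
Event 16 (EXEC): [IRQ2] PC=2: IRET -> resume MAIN at PC=1 (depth now 0)
Event 17 (INT 1): INT 1 arrives: push (MAIN, PC=1), enter IRQ1 at PC=0 (depth now 1)
Event 18 (EXEC): [IRQ1] PC=0: DEC 4 -> ACC=19
Event 19 (EXEC): [IRQ1] PC=1: IRET -> resume MAIN at PC=1 (depth now 0)
Event 20 (EXEC): [MAIN] PC=1: INC 4 -> ACC=23
Event 21 (EXEC): [MAIN] PC=2: NOP
Event 22 (EXEC): [MAIN] PC=3: HALT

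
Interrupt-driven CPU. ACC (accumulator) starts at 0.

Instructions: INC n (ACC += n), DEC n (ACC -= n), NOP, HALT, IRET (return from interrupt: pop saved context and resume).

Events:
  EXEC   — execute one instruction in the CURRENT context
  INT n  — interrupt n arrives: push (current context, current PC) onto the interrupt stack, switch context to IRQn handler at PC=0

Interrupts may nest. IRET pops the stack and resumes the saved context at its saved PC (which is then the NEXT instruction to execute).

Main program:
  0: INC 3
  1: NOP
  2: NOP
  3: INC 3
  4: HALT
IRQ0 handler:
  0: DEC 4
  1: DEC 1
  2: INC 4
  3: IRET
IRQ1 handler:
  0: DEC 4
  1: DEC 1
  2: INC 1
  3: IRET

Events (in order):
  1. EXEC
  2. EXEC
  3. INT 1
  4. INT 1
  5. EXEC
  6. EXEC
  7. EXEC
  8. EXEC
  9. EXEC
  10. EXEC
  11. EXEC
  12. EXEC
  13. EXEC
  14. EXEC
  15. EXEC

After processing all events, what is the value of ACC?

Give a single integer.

Answer: -2

Derivation:
Event 1 (EXEC): [MAIN] PC=0: INC 3 -> ACC=3
Event 2 (EXEC): [MAIN] PC=1: NOP
Event 3 (INT 1): INT 1 arrives: push (MAIN, PC=2), enter IRQ1 at PC=0 (depth now 1)
Event 4 (INT 1): INT 1 arrives: push (IRQ1, PC=0), enter IRQ1 at PC=0 (depth now 2)
Event 5 (EXEC): [IRQ1] PC=0: DEC 4 -> ACC=-1
Event 6 (EXEC): [IRQ1] PC=1: DEC 1 -> ACC=-2
Event 7 (EXEC): [IRQ1] PC=2: INC 1 -> ACC=-1
Event 8 (EXEC): [IRQ1] PC=3: IRET -> resume IRQ1 at PC=0 (depth now 1)
Event 9 (EXEC): [IRQ1] PC=0: DEC 4 -> ACC=-5
Event 10 (EXEC): [IRQ1] PC=1: DEC 1 -> ACC=-6
Event 11 (EXEC): [IRQ1] PC=2: INC 1 -> ACC=-5
Event 12 (EXEC): [IRQ1] PC=3: IRET -> resume MAIN at PC=2 (depth now 0)
Event 13 (EXEC): [MAIN] PC=2: NOP
Event 14 (EXEC): [MAIN] PC=3: INC 3 -> ACC=-2
Event 15 (EXEC): [MAIN] PC=4: HALT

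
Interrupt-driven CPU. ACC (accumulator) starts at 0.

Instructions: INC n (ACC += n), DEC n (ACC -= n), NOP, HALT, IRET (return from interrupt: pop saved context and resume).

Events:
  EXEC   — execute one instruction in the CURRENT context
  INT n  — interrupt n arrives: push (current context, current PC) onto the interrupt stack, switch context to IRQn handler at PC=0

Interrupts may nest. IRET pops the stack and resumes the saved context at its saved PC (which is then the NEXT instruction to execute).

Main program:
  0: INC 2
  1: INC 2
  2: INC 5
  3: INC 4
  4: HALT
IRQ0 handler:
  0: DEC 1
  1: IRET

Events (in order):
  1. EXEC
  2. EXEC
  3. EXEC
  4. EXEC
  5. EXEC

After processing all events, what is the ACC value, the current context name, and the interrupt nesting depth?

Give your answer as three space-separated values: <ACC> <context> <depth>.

Event 1 (EXEC): [MAIN] PC=0: INC 2 -> ACC=2
Event 2 (EXEC): [MAIN] PC=1: INC 2 -> ACC=4
Event 3 (EXEC): [MAIN] PC=2: INC 5 -> ACC=9
Event 4 (EXEC): [MAIN] PC=3: INC 4 -> ACC=13
Event 5 (EXEC): [MAIN] PC=4: HALT

Answer: 13 MAIN 0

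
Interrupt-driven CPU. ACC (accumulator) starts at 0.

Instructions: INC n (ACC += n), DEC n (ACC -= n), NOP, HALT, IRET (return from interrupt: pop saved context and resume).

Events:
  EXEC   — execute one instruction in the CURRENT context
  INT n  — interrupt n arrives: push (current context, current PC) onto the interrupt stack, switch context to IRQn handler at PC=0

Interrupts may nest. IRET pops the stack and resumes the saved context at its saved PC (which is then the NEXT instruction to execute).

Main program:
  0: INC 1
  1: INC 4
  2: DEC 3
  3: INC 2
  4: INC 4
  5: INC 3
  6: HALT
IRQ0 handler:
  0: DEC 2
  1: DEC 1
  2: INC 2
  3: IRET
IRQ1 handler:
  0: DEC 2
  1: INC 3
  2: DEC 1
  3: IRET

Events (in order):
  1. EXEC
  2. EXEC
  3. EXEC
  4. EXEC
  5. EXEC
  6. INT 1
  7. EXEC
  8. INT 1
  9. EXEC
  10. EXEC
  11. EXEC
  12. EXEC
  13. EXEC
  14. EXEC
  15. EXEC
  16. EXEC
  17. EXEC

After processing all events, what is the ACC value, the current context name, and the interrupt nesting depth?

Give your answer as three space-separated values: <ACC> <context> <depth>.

Event 1 (EXEC): [MAIN] PC=0: INC 1 -> ACC=1
Event 2 (EXEC): [MAIN] PC=1: INC 4 -> ACC=5
Event 3 (EXEC): [MAIN] PC=2: DEC 3 -> ACC=2
Event 4 (EXEC): [MAIN] PC=3: INC 2 -> ACC=4
Event 5 (EXEC): [MAIN] PC=4: INC 4 -> ACC=8
Event 6 (INT 1): INT 1 arrives: push (MAIN, PC=5), enter IRQ1 at PC=0 (depth now 1)
Event 7 (EXEC): [IRQ1] PC=0: DEC 2 -> ACC=6
Event 8 (INT 1): INT 1 arrives: push (IRQ1, PC=1), enter IRQ1 at PC=0 (depth now 2)
Event 9 (EXEC): [IRQ1] PC=0: DEC 2 -> ACC=4
Event 10 (EXEC): [IRQ1] PC=1: INC 3 -> ACC=7
Event 11 (EXEC): [IRQ1] PC=2: DEC 1 -> ACC=6
Event 12 (EXEC): [IRQ1] PC=3: IRET -> resume IRQ1 at PC=1 (depth now 1)
Event 13 (EXEC): [IRQ1] PC=1: INC 3 -> ACC=9
Event 14 (EXEC): [IRQ1] PC=2: DEC 1 -> ACC=8
Event 15 (EXEC): [IRQ1] PC=3: IRET -> resume MAIN at PC=5 (depth now 0)
Event 16 (EXEC): [MAIN] PC=5: INC 3 -> ACC=11
Event 17 (EXEC): [MAIN] PC=6: HALT

Answer: 11 MAIN 0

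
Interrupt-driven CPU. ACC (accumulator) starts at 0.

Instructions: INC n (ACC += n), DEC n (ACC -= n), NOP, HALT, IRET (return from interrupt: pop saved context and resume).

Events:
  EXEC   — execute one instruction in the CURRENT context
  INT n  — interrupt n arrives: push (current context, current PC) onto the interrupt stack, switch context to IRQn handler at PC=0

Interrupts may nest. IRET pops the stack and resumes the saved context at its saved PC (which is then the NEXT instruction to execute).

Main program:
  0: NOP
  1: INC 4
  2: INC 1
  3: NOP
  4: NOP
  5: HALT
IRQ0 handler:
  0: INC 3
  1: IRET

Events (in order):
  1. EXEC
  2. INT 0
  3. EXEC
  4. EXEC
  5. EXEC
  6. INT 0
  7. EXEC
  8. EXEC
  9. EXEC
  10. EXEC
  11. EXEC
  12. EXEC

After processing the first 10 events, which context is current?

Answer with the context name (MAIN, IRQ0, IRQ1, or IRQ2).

Event 1 (EXEC): [MAIN] PC=0: NOP
Event 2 (INT 0): INT 0 arrives: push (MAIN, PC=1), enter IRQ0 at PC=0 (depth now 1)
Event 3 (EXEC): [IRQ0] PC=0: INC 3 -> ACC=3
Event 4 (EXEC): [IRQ0] PC=1: IRET -> resume MAIN at PC=1 (depth now 0)
Event 5 (EXEC): [MAIN] PC=1: INC 4 -> ACC=7
Event 6 (INT 0): INT 0 arrives: push (MAIN, PC=2), enter IRQ0 at PC=0 (depth now 1)
Event 7 (EXEC): [IRQ0] PC=0: INC 3 -> ACC=10
Event 8 (EXEC): [IRQ0] PC=1: IRET -> resume MAIN at PC=2 (depth now 0)
Event 9 (EXEC): [MAIN] PC=2: INC 1 -> ACC=11
Event 10 (EXEC): [MAIN] PC=3: NOP

Answer: MAIN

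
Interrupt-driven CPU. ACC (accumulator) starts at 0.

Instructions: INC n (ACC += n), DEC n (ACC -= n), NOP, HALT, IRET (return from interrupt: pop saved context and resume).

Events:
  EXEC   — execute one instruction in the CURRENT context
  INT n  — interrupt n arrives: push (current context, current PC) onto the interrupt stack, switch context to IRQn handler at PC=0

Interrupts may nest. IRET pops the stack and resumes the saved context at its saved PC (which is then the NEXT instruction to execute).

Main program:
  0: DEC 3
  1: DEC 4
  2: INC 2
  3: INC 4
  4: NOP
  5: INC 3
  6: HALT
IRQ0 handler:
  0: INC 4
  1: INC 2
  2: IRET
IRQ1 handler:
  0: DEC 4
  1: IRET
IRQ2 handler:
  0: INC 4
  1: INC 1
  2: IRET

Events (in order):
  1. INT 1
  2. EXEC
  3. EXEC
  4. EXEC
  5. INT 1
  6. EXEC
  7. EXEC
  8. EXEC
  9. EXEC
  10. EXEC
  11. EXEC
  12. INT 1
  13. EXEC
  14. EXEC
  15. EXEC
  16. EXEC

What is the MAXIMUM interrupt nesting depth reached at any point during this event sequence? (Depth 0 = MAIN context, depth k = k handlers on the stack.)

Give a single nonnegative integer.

Event 1 (INT 1): INT 1 arrives: push (MAIN, PC=0), enter IRQ1 at PC=0 (depth now 1) [depth=1]
Event 2 (EXEC): [IRQ1] PC=0: DEC 4 -> ACC=-4 [depth=1]
Event 3 (EXEC): [IRQ1] PC=1: IRET -> resume MAIN at PC=0 (depth now 0) [depth=0]
Event 4 (EXEC): [MAIN] PC=0: DEC 3 -> ACC=-7 [depth=0]
Event 5 (INT 1): INT 1 arrives: push (MAIN, PC=1), enter IRQ1 at PC=0 (depth now 1) [depth=1]
Event 6 (EXEC): [IRQ1] PC=0: DEC 4 -> ACC=-11 [depth=1]
Event 7 (EXEC): [IRQ1] PC=1: IRET -> resume MAIN at PC=1 (depth now 0) [depth=0]
Event 8 (EXEC): [MAIN] PC=1: DEC 4 -> ACC=-15 [depth=0]
Event 9 (EXEC): [MAIN] PC=2: INC 2 -> ACC=-13 [depth=0]
Event 10 (EXEC): [MAIN] PC=3: INC 4 -> ACC=-9 [depth=0]
Event 11 (EXEC): [MAIN] PC=4: NOP [depth=0]
Event 12 (INT 1): INT 1 arrives: push (MAIN, PC=5), enter IRQ1 at PC=0 (depth now 1) [depth=1]
Event 13 (EXEC): [IRQ1] PC=0: DEC 4 -> ACC=-13 [depth=1]
Event 14 (EXEC): [IRQ1] PC=1: IRET -> resume MAIN at PC=5 (depth now 0) [depth=0]
Event 15 (EXEC): [MAIN] PC=5: INC 3 -> ACC=-10 [depth=0]
Event 16 (EXEC): [MAIN] PC=6: HALT [depth=0]
Max depth observed: 1

Answer: 1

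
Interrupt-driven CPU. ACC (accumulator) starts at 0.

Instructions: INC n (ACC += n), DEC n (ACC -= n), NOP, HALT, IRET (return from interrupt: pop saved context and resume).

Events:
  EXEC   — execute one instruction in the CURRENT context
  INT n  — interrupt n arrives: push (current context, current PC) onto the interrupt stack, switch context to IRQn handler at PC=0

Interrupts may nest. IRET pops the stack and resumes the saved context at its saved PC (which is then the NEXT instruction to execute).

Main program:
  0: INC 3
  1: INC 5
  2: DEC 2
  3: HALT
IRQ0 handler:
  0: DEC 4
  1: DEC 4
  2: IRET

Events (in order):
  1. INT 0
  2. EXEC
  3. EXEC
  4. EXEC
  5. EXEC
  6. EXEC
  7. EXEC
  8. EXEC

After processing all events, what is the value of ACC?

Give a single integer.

Event 1 (INT 0): INT 0 arrives: push (MAIN, PC=0), enter IRQ0 at PC=0 (depth now 1)
Event 2 (EXEC): [IRQ0] PC=0: DEC 4 -> ACC=-4
Event 3 (EXEC): [IRQ0] PC=1: DEC 4 -> ACC=-8
Event 4 (EXEC): [IRQ0] PC=2: IRET -> resume MAIN at PC=0 (depth now 0)
Event 5 (EXEC): [MAIN] PC=0: INC 3 -> ACC=-5
Event 6 (EXEC): [MAIN] PC=1: INC 5 -> ACC=0
Event 7 (EXEC): [MAIN] PC=2: DEC 2 -> ACC=-2
Event 8 (EXEC): [MAIN] PC=3: HALT

Answer: -2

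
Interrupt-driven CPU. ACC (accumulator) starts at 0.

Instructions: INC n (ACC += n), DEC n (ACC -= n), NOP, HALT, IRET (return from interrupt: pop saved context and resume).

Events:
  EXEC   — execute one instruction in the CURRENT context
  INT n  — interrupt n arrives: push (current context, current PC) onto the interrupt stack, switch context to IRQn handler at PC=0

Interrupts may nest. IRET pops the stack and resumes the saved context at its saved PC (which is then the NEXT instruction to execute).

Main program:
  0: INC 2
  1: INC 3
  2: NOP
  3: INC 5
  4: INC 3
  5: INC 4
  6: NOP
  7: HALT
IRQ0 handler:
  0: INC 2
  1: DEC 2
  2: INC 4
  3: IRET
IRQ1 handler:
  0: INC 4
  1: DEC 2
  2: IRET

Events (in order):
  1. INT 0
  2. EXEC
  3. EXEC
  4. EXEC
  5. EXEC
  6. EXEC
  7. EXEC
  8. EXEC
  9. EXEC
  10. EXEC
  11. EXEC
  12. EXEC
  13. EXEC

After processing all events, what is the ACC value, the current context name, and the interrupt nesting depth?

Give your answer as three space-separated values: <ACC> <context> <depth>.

Answer: 21 MAIN 0

Derivation:
Event 1 (INT 0): INT 0 arrives: push (MAIN, PC=0), enter IRQ0 at PC=0 (depth now 1)
Event 2 (EXEC): [IRQ0] PC=0: INC 2 -> ACC=2
Event 3 (EXEC): [IRQ0] PC=1: DEC 2 -> ACC=0
Event 4 (EXEC): [IRQ0] PC=2: INC 4 -> ACC=4
Event 5 (EXEC): [IRQ0] PC=3: IRET -> resume MAIN at PC=0 (depth now 0)
Event 6 (EXEC): [MAIN] PC=0: INC 2 -> ACC=6
Event 7 (EXEC): [MAIN] PC=1: INC 3 -> ACC=9
Event 8 (EXEC): [MAIN] PC=2: NOP
Event 9 (EXEC): [MAIN] PC=3: INC 5 -> ACC=14
Event 10 (EXEC): [MAIN] PC=4: INC 3 -> ACC=17
Event 11 (EXEC): [MAIN] PC=5: INC 4 -> ACC=21
Event 12 (EXEC): [MAIN] PC=6: NOP
Event 13 (EXEC): [MAIN] PC=7: HALT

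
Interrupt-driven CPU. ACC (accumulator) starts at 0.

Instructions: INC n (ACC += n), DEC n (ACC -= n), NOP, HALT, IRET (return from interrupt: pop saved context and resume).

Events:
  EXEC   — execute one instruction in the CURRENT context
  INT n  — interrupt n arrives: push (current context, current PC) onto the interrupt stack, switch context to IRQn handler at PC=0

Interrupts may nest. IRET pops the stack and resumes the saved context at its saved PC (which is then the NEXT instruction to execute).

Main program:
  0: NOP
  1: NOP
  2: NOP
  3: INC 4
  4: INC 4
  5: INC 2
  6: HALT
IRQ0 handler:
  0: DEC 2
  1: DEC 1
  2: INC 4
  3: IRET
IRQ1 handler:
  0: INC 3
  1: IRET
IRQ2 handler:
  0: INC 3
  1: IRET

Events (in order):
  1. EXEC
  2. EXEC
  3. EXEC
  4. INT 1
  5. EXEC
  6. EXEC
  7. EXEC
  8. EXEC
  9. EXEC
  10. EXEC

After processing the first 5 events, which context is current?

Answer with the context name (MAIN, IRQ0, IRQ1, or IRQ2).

Event 1 (EXEC): [MAIN] PC=0: NOP
Event 2 (EXEC): [MAIN] PC=1: NOP
Event 3 (EXEC): [MAIN] PC=2: NOP
Event 4 (INT 1): INT 1 arrives: push (MAIN, PC=3), enter IRQ1 at PC=0 (depth now 1)
Event 5 (EXEC): [IRQ1] PC=0: INC 3 -> ACC=3

Answer: IRQ1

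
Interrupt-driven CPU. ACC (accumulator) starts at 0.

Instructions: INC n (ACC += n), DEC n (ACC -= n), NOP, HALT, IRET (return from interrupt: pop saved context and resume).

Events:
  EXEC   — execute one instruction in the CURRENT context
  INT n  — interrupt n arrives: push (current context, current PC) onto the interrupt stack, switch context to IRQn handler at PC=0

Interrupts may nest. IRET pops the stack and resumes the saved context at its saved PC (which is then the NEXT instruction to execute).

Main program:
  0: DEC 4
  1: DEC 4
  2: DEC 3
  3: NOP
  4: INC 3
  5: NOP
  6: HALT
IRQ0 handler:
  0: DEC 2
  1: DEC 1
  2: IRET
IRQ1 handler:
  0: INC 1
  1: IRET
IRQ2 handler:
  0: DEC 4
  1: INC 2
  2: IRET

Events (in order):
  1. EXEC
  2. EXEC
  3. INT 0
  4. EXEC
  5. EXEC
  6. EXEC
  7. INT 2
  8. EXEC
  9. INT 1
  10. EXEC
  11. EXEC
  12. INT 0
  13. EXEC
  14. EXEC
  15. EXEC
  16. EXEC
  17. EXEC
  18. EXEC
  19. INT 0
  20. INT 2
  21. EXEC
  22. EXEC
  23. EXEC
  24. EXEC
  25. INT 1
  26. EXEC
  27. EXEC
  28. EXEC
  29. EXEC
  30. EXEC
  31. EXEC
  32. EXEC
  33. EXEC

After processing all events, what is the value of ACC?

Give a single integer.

Answer: -19

Derivation:
Event 1 (EXEC): [MAIN] PC=0: DEC 4 -> ACC=-4
Event 2 (EXEC): [MAIN] PC=1: DEC 4 -> ACC=-8
Event 3 (INT 0): INT 0 arrives: push (MAIN, PC=2), enter IRQ0 at PC=0 (depth now 1)
Event 4 (EXEC): [IRQ0] PC=0: DEC 2 -> ACC=-10
Event 5 (EXEC): [IRQ0] PC=1: DEC 1 -> ACC=-11
Event 6 (EXEC): [IRQ0] PC=2: IRET -> resume MAIN at PC=2 (depth now 0)
Event 7 (INT 2): INT 2 arrives: push (MAIN, PC=2), enter IRQ2 at PC=0 (depth now 1)
Event 8 (EXEC): [IRQ2] PC=0: DEC 4 -> ACC=-15
Event 9 (INT 1): INT 1 arrives: push (IRQ2, PC=1), enter IRQ1 at PC=0 (depth now 2)
Event 10 (EXEC): [IRQ1] PC=0: INC 1 -> ACC=-14
Event 11 (EXEC): [IRQ1] PC=1: IRET -> resume IRQ2 at PC=1 (depth now 1)
Event 12 (INT 0): INT 0 arrives: push (IRQ2, PC=1), enter IRQ0 at PC=0 (depth now 2)
Event 13 (EXEC): [IRQ0] PC=0: DEC 2 -> ACC=-16
Event 14 (EXEC): [IRQ0] PC=1: DEC 1 -> ACC=-17
Event 15 (EXEC): [IRQ0] PC=2: IRET -> resume IRQ2 at PC=1 (depth now 1)
Event 16 (EXEC): [IRQ2] PC=1: INC 2 -> ACC=-15
Event 17 (EXEC): [IRQ2] PC=2: IRET -> resume MAIN at PC=2 (depth now 0)
Event 18 (EXEC): [MAIN] PC=2: DEC 3 -> ACC=-18
Event 19 (INT 0): INT 0 arrives: push (MAIN, PC=3), enter IRQ0 at PC=0 (depth now 1)
Event 20 (INT 2): INT 2 arrives: push (IRQ0, PC=0), enter IRQ2 at PC=0 (depth now 2)
Event 21 (EXEC): [IRQ2] PC=0: DEC 4 -> ACC=-22
Event 22 (EXEC): [IRQ2] PC=1: INC 2 -> ACC=-20
Event 23 (EXEC): [IRQ2] PC=2: IRET -> resume IRQ0 at PC=0 (depth now 1)
Event 24 (EXEC): [IRQ0] PC=0: DEC 2 -> ACC=-22
Event 25 (INT 1): INT 1 arrives: push (IRQ0, PC=1), enter IRQ1 at PC=0 (depth now 2)
Event 26 (EXEC): [IRQ1] PC=0: INC 1 -> ACC=-21
Event 27 (EXEC): [IRQ1] PC=1: IRET -> resume IRQ0 at PC=1 (depth now 1)
Event 28 (EXEC): [IRQ0] PC=1: DEC 1 -> ACC=-22
Event 29 (EXEC): [IRQ0] PC=2: IRET -> resume MAIN at PC=3 (depth now 0)
Event 30 (EXEC): [MAIN] PC=3: NOP
Event 31 (EXEC): [MAIN] PC=4: INC 3 -> ACC=-19
Event 32 (EXEC): [MAIN] PC=5: NOP
Event 33 (EXEC): [MAIN] PC=6: HALT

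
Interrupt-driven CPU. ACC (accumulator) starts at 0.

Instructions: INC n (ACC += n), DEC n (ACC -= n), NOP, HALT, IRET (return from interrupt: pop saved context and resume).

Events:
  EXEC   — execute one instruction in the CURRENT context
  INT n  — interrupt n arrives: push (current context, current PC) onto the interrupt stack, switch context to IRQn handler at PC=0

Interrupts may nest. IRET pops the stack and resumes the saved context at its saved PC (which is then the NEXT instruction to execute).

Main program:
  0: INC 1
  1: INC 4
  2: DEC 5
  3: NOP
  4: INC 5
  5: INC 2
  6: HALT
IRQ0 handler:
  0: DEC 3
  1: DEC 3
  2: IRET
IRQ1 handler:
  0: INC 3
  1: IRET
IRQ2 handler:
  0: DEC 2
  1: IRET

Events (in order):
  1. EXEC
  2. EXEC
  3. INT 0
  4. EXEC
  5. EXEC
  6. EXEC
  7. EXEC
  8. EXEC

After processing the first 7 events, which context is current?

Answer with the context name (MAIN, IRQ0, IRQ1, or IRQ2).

Answer: MAIN

Derivation:
Event 1 (EXEC): [MAIN] PC=0: INC 1 -> ACC=1
Event 2 (EXEC): [MAIN] PC=1: INC 4 -> ACC=5
Event 3 (INT 0): INT 0 arrives: push (MAIN, PC=2), enter IRQ0 at PC=0 (depth now 1)
Event 4 (EXEC): [IRQ0] PC=0: DEC 3 -> ACC=2
Event 5 (EXEC): [IRQ0] PC=1: DEC 3 -> ACC=-1
Event 6 (EXEC): [IRQ0] PC=2: IRET -> resume MAIN at PC=2 (depth now 0)
Event 7 (EXEC): [MAIN] PC=2: DEC 5 -> ACC=-6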